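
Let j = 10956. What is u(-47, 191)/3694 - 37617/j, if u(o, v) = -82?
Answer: -23309265/6745244 ≈ -3.4557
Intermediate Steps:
u(-47, 191)/3694 - 37617/j = -82/3694 - 37617/10956 = -82*1/3694 - 37617*1/10956 = -41/1847 - 12539/3652 = -23309265/6745244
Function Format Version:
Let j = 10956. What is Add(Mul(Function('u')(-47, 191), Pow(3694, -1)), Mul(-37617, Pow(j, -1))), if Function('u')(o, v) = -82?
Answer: Rational(-23309265, 6745244) ≈ -3.4557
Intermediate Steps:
Add(Mul(Function('u')(-47, 191), Pow(3694, -1)), Mul(-37617, Pow(j, -1))) = Add(Mul(-82, Pow(3694, -1)), Mul(-37617, Pow(10956, -1))) = Add(Mul(-82, Rational(1, 3694)), Mul(-37617, Rational(1, 10956))) = Add(Rational(-41, 1847), Rational(-12539, 3652)) = Rational(-23309265, 6745244)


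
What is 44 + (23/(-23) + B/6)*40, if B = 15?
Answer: 104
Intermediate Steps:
44 + (23/(-23) + B/6)*40 = 44 + (23/(-23) + 15/6)*40 = 44 + (23*(-1/23) + 15*(1/6))*40 = 44 + (-1 + 5/2)*40 = 44 + (3/2)*40 = 44 + 60 = 104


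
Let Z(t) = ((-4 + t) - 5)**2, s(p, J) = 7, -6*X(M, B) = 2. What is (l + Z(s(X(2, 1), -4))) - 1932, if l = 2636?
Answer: 708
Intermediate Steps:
X(M, B) = -1/3 (X(M, B) = -1/6*2 = -1/3)
Z(t) = (-9 + t)**2
(l + Z(s(X(2, 1), -4))) - 1932 = (2636 + (-9 + 7)**2) - 1932 = (2636 + (-2)**2) - 1932 = (2636 + 4) - 1932 = 2640 - 1932 = 708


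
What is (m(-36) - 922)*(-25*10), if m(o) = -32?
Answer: 238500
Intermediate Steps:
(m(-36) - 922)*(-25*10) = (-32 - 922)*(-25*10) = -954*(-250) = 238500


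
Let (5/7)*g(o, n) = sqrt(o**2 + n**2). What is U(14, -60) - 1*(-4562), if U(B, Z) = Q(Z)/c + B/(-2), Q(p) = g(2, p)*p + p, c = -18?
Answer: 13675/3 + 28*sqrt(901)/3 ≈ 4838.5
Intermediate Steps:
g(o, n) = 7*sqrt(n**2 + o**2)/5 (g(o, n) = 7*sqrt(o**2 + n**2)/5 = 7*sqrt(n**2 + o**2)/5)
Q(p) = p + 7*p*sqrt(4 + p**2)/5 (Q(p) = (7*sqrt(p**2 + 2**2)/5)*p + p = (7*sqrt(p**2 + 4)/5)*p + p = (7*sqrt(4 + p**2)/5)*p + p = 7*p*sqrt(4 + p**2)/5 + p = p + 7*p*sqrt(4 + p**2)/5)
U(B, Z) = -B/2 - Z*(5 + 7*sqrt(4 + Z**2))/90 (U(B, Z) = (Z*(5 + 7*sqrt(4 + Z**2))/5)/(-18) + B/(-2) = (Z*(5 + 7*sqrt(4 + Z**2))/5)*(-1/18) + B*(-1/2) = -Z*(5 + 7*sqrt(4 + Z**2))/90 - B/2 = -B/2 - Z*(5 + 7*sqrt(4 + Z**2))/90)
U(14, -60) - 1*(-4562) = (-1/2*14 - 1/90*(-60)*(5 + 7*sqrt(4 + (-60)**2))) - 1*(-4562) = (-7 - 1/90*(-60)*(5 + 7*sqrt(4 + 3600))) + 4562 = (-7 - 1/90*(-60)*(5 + 7*sqrt(3604))) + 4562 = (-7 - 1/90*(-60)*(5 + 7*(2*sqrt(901)))) + 4562 = (-7 - 1/90*(-60)*(5 + 14*sqrt(901))) + 4562 = (-7 + (10/3 + 28*sqrt(901)/3)) + 4562 = (-11/3 + 28*sqrt(901)/3) + 4562 = 13675/3 + 28*sqrt(901)/3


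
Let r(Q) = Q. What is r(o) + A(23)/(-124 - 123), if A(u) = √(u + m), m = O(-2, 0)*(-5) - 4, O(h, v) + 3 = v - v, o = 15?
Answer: 15 - √34/247 ≈ 14.976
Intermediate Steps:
O(h, v) = -3 (O(h, v) = -3 + (v - v) = -3 + 0 = -3)
m = 11 (m = -3*(-5) - 4 = 15 - 4 = 11)
A(u) = √(11 + u) (A(u) = √(u + 11) = √(11 + u))
r(o) + A(23)/(-124 - 123) = 15 + √(11 + 23)/(-124 - 123) = 15 + √34/(-247) = 15 + √34*(-1/247) = 15 - √34/247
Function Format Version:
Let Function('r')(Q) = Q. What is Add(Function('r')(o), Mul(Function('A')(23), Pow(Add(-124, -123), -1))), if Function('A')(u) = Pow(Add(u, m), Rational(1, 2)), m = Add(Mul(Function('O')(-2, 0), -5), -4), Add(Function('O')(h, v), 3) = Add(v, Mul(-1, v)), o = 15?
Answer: Add(15, Mul(Rational(-1, 247), Pow(34, Rational(1, 2)))) ≈ 14.976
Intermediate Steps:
Function('O')(h, v) = -3 (Function('O')(h, v) = Add(-3, Add(v, Mul(-1, v))) = Add(-3, 0) = -3)
m = 11 (m = Add(Mul(-3, -5), -4) = Add(15, -4) = 11)
Function('A')(u) = Pow(Add(11, u), Rational(1, 2)) (Function('A')(u) = Pow(Add(u, 11), Rational(1, 2)) = Pow(Add(11, u), Rational(1, 2)))
Add(Function('r')(o), Mul(Function('A')(23), Pow(Add(-124, -123), -1))) = Add(15, Mul(Pow(Add(11, 23), Rational(1, 2)), Pow(Add(-124, -123), -1))) = Add(15, Mul(Pow(34, Rational(1, 2)), Pow(-247, -1))) = Add(15, Mul(Pow(34, Rational(1, 2)), Rational(-1, 247))) = Add(15, Mul(Rational(-1, 247), Pow(34, Rational(1, 2))))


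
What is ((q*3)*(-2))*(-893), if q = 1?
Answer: 5358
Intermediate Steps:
((q*3)*(-2))*(-893) = ((1*3)*(-2))*(-893) = (3*(-2))*(-893) = -6*(-893) = 5358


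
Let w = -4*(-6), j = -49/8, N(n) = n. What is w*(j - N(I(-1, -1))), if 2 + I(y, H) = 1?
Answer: -123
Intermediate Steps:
I(y, H) = -1 (I(y, H) = -2 + 1 = -1)
j = -49/8 (j = -49*⅛ = -49/8 ≈ -6.1250)
w = 24
w*(j - N(I(-1, -1))) = 24*(-49/8 - 1*(-1)) = 24*(-49/8 + 1) = 24*(-41/8) = -123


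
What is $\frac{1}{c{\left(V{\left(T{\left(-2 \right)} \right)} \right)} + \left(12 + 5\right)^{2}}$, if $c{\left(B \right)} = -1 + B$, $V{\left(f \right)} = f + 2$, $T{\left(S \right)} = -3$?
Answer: $\frac{1}{287} \approx 0.0034843$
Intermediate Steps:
$V{\left(f \right)} = 2 + f$
$\frac{1}{c{\left(V{\left(T{\left(-2 \right)} \right)} \right)} + \left(12 + 5\right)^{2}} = \frac{1}{\left(-1 + \left(2 - 3\right)\right) + \left(12 + 5\right)^{2}} = \frac{1}{\left(-1 - 1\right) + 17^{2}} = \frac{1}{-2 + 289} = \frac{1}{287}$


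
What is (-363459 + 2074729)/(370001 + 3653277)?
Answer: 855635/2011639 ≈ 0.42534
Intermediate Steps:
(-363459 + 2074729)/(370001 + 3653277) = 1711270/4023278 = 1711270*(1/4023278) = 855635/2011639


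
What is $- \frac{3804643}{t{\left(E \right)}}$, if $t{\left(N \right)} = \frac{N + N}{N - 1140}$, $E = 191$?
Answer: $\frac{3610606207}{382} \approx 9.4518 \cdot 10^{6}$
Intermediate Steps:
$t{\left(N \right)} = \frac{2 N}{-1140 + N}$
$- \frac{3804643}{t{\left(E \right)}} = - \frac{3804643}{2 \cdot 191 \frac{1}{-1140 + 191}} = - \frac{3804643}{2 \cdot 191 \frac{1}{-949}} = - \frac{3804643}{2 \cdot 191 \left(- \frac{1}{949}\right)} = - \frac{3804643}{- \frac{382}{949}} = \left(-3804643\right) \left(- \frac{949}{382}\right) = \frac{3610606207}{382}$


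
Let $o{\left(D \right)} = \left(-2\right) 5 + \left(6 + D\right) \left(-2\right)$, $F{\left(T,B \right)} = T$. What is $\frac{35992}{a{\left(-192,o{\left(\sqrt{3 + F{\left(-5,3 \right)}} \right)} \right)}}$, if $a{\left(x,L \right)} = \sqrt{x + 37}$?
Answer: $- \frac{35992 i \sqrt{155}}{155} \approx - 2890.9 i$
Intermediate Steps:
$o{\left(D \right)} = -22 - 2 D$ ($o{\left(D \right)} = -10 - \left(12 + 2 D\right) = -22 - 2 D$)
$a{\left(x,L \right)} = \sqrt{37 + x}$
$\frac{35992}{a{\left(-192,o{\left(\sqrt{3 + F{\left(-5,3 \right)}} \right)} \right)}} = \frac{35992}{\sqrt{37 - 192}} = \frac{35992}{\sqrt{-155}} = \frac{35992}{i \sqrt{155}} = 35992 \left(- \frac{i \sqrt{155}}{155}\right) = - \frac{35992 i \sqrt{155}}{155}$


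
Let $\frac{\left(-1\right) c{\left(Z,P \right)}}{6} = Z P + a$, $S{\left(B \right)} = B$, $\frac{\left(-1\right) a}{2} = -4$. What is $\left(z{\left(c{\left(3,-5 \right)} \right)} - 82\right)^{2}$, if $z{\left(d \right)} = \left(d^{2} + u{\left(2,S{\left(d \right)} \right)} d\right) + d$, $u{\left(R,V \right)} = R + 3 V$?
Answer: $50410000$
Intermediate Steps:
$a = 8$ ($a = \left(-2\right) \left(-4\right) = 8$)
$c{\left(Z,P \right)} = -48 - 6 P Z$ ($c{\left(Z,P \right)} = - 6 \left(Z P + 8\right) = - 6 \left(P Z + 8\right) = - 6 \left(8 + P Z\right) = -48 - 6 P Z$)
$z{\left(d \right)} = d + d^{2} + d \left(2 + 3 d\right)$ ($z{\left(d \right)} = \left(d^{2} + \left(2 + 3 d\right) d\right) + d = \left(d^{2} + d \left(2 + 3 d\right)\right) + d = d + d^{2} + d \left(2 + 3 d\right)$)
$\left(z{\left(c{\left(3,-5 \right)} \right)} - 82\right)^{2} = \left(\left(-48 - \left(-30\right) 3\right) \left(3 + 4 \left(-48 - \left(-30\right) 3\right)\right) - 82\right)^{2} = \left(\left(-48 + 90\right) \left(3 + 4 \left(-48 + 90\right)\right) - 82\right)^{2} = \left(42 \left(3 + 4 \cdot 42\right) - 82\right)^{2} = \left(42 \left(3 + 168\right) - 82\right)^{2} = \left(42 \cdot 171 - 82\right)^{2} = \left(7182 - 82\right)^{2} = 7100^{2} = 50410000$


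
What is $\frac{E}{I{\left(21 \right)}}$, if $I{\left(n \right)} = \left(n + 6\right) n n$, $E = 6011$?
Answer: $\frac{6011}{11907} \approx 0.50483$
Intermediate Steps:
$I{\left(n \right)} = n^{2} \left(6 + n\right)$ ($I{\left(n \right)} = \left(6 + n\right) n n = n \left(6 + n\right) n = n^{2} \left(6 + n\right)$)
$\frac{E}{I{\left(21 \right)}} = \frac{6011}{21^{2} \left(6 + 21\right)} = \frac{6011}{441 \cdot 27} = \frac{6011}{11907}$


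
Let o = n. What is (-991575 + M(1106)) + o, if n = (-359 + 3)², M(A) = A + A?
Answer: -862627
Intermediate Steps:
M(A) = 2*A
n = 126736 (n = (-356)² = 126736)
o = 126736
(-991575 + M(1106)) + o = (-991575 + 2*1106) + 126736 = (-991575 + 2212) + 126736 = -989363 + 126736 = -862627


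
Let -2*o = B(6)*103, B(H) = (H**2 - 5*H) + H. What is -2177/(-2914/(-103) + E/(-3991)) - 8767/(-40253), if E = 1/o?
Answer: -215524138847363/2808799797185 ≈ -76.732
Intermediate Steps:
B(H) = H**2 - 4*H
o = -618 (o = -6*(-4 + 6)*103/2 = -6*2*103/2 = -6*103 = -1/2*1236 = -618)
E = -1/618 (E = 1/(-618) = -1/618 ≈ -0.0016181)
-2177/(-2914/(-103) + E/(-3991)) - 8767/(-40253) = -2177/(-2914/(-103) - 1/618/(-3991)) - 8767/(-40253) = -2177/(-2914*(-1/103) - 1/618*(-1/3991)) - 8767*(-1/40253) = -2177/(2914/103 + 1/2466438) + 8767/40253 = -2177/69778645/2466438 + 8767/40253 = -2177*2466438/69778645 + 8767/40253 = -5369435526/69778645 + 8767/40253 = -215524138847363/2808799797185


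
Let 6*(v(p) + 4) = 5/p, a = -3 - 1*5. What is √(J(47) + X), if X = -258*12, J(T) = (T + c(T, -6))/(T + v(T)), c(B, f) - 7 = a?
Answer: 2*I*√113863397781/12131 ≈ 55.632*I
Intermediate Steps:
a = -8 (a = -3 - 5 = -8)
v(p) = -4 + 5/(6*p) (v(p) = -4 + (5/p)/6 = -4 + 5/(6*p))
c(B, f) = -1 (c(B, f) = 7 - 8 = -1)
J(T) = (-1 + T)/(-4 + T + 5/(6*T)) (J(T) = (T - 1)/(T + (-4 + 5/(6*T))) = (-1 + T)/(-4 + T + 5/(6*T)))
X = -3096
√(J(47) + X) = √(6*47*(-1 + 47)/(5 + 6*47*(-4 + 47)) - 3096) = √(6*47*46/(5 + 6*47*43) - 3096) = √(6*47*46/(5 + 12126) - 3096) = √(6*47*46/12131 - 3096) = √(6*47*(1/12131)*46 - 3096) = √(12972/12131 - 3096) = √(-37544604/12131) = 2*I*√113863397781/12131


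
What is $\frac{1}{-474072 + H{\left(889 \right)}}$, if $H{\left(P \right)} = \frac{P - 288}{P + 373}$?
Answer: $- \frac{1262}{598278263} \approx -2.1094 \cdot 10^{-6}$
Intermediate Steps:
$H{\left(P \right)} = \frac{-288 + P}{373 + P}$
$\frac{1}{-474072 + H{\left(889 \right)}} = \frac{1}{-474072 + \frac{-288 + 889}{373 + 889}} = \frac{1}{-474072 + \frac{1}{1262} \cdot 601} = \frac{1}{-474072 + \frac{601}{1262}} = \frac{1}{- \frac{598278263}{1262}} = - \frac{1262}{598278263}$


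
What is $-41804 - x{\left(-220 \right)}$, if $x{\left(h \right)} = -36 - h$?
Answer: $-41988$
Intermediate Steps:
$-41804 - x{\left(-220 \right)} = -41804 - \left(-36 - -220\right) = -41804 - \left(-36 + 220\right) = -41804 - 184 = -41988$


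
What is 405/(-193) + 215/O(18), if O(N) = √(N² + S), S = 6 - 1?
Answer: -405/193 + 215*√329/329 ≈ 9.7549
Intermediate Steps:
S = 5
O(N) = √(5 + N²) (O(N) = √(N² + 5) = √(5 + N²))
405/(-193) + 215/O(18) = 405/(-193) + 215/(√(5 + 18²)) = 405*(-1/193) + 215/(√(5 + 324)) = -405/193 + 215/(√329) = -405/193 + 215*(√329/329) = -405/193 + 215*√329/329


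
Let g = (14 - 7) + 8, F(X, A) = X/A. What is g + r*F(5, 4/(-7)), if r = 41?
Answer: -1375/4 ≈ -343.75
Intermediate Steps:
g = 15 (g = 7 + 8 = 15)
g + r*F(5, 4/(-7)) = 15 + 41*(5/((4/(-7)))) = 15 + 41*(5/((4*(-⅐)))) = 15 + 41*(5/(-4/7)) = 15 + 41*(5*(-7/4)) = 15 + 41*(-35/4) = 15 - 1435/4 = -1375/4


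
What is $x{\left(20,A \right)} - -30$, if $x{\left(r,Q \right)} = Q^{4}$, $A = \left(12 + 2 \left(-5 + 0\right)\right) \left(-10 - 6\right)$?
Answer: $1048606$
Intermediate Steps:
$A = -32$ ($A = \left(12 + 2 \left(-5\right)\right) \left(-16\right) = \left(12 - 10\right) \left(-16\right) = 2 \left(-16\right) = -32$)
$x{\left(20,A \right)} - -30 = \left(-32\right)^{4} - -30 = 1048576 + 30 = 1048606$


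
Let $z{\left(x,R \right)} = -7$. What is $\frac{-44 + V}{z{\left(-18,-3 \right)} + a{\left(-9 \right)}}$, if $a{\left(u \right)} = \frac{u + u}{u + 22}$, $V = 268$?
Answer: $- \frac{2912}{109} \approx -26.716$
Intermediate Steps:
$a{\left(u \right)} = \frac{2 u}{22 + u}$
$\frac{-44 + V}{z{\left(-18,-3 \right)} + a{\left(-9 \right)}} = \frac{-44 + 268}{-7 + 2 \left(-9\right) \frac{1}{22 - 9}} = \frac{224}{-7 + 2 \left(-9\right) \frac{1}{13}} = \frac{224}{-7 - \frac{18}{13}} = \frac{224}{- \frac{109}{13}} = 224 \left(- \frac{13}{109}\right) = - \frac{2912}{109}$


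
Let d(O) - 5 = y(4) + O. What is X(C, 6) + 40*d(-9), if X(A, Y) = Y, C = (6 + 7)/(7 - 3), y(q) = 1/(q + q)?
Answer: -149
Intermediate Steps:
y(q) = 1/(2*q)
d(O) = 41/8 + O (d(O) = 5 + ((1/2)/4 + O) = 5 + ((1/2)*(1/4) + O) = 5 + (1/8 + O) = 41/8 + O)
C = 13/4 ≈ 3.2500
X(C, 6) + 40*d(-9) = 6 + 40*(41/8 - 9) = 6 + 40*(-31/8) = 6 - 155 = -149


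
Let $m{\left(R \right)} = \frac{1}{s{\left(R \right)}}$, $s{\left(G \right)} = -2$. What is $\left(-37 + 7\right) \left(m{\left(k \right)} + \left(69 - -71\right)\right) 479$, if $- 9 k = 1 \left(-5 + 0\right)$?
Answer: $-2004615$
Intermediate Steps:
$k = \frac{5}{9}$ ($k = - \frac{1 \left(-5 + 0\right)}{9} = - \frac{1 \left(-5\right)}{9} = \left(- \frac{1}{9}\right) \left(-5\right) = \frac{5}{9} \approx 0.55556$)
$m{\left(R \right)} = - \frac{1}{2}$ ($m{\left(R \right)} = \frac{1}{-2} = - \frac{1}{2}$)
$\left(-37 + 7\right) \left(m{\left(k \right)} + \left(69 - -71\right)\right) 479 = \left(-37 + 7\right) \left(- \frac{1}{2} + \left(69 - -71\right)\right) 479 = - 30 \left(- \frac{1}{2} + \left(69 + 71\right)\right) 479 = - 30 \left(- \frac{1}{2} + 140\right) 479 = \left(-30\right) \frac{279}{2} \cdot 479 = \left(-4185\right) 479 = -2004615$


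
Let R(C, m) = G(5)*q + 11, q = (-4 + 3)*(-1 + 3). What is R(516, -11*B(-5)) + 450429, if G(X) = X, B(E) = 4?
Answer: 450430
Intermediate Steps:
q = -2 (q = -1*2 = -2)
R(C, m) = 1 (R(C, m) = 5*(-2) + 11 = -10 + 11 = 1)
R(516, -11*B(-5)) + 450429 = 1 + 450429 = 450430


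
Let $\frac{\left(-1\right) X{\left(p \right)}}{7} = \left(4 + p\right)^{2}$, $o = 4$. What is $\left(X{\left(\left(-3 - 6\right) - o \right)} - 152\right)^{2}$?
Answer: $516961$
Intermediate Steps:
$X{\left(p \right)} = - 7 \left(4 + p\right)^{2}$
$\left(X{\left(\left(-3 - 6\right) - o \right)} - 152\right)^{2} = \left(- 7 \left(4 - 13\right)^{2} - 152\right)^{2} = \left(- 7 \left(-9\right)^{2} - 152\right)^{2} = \left(\left(-7\right) 81 - 152\right)^{2} = \left(-567 - 152\right)^{2} = \left(-719\right)^{2} = 516961$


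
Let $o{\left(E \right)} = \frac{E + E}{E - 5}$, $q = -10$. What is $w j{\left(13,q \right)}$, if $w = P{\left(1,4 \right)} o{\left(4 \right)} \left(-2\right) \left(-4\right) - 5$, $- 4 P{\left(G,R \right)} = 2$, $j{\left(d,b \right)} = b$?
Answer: $-270$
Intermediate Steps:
$P{\left(G,R \right)} = - \frac{1}{2}$ ($P{\left(G,R \right)} = \left(- \frac{1}{4}\right) 2 = - \frac{1}{2}$)
$o{\left(E \right)} = \frac{2 E}{-5 + E}$
$w = 27$ ($w = - \frac{2 \cdot 4 \frac{1}{-5 + 4}}{2} \left(-2\right) \left(-4\right) - 5 = - \frac{2 \cdot 4 \frac{1}{-1}}{2} \left(-2\right) \left(-4\right) - 5 = - \frac{2 \cdot 4 \left(-1\right)}{2} \left(-2\right) \left(-4\right) - 5 = \left(- \frac{1}{2}\right) \left(-8\right) \left(-2\right) \left(-4\right) - 5 = 4 \left(-2\right) \left(-4\right) - 5 = \left(-8\right) \left(-4\right) - 5 = 32 - 5 = 27$)
$w j{\left(13,q \right)} = 27 \left(-10\right) = -270$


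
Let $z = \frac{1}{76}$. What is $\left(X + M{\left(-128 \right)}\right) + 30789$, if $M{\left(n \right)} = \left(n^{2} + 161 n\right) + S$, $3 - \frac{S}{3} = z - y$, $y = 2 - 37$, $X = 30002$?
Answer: $\frac{4291793}{76} \approx 56471.0$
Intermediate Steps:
$z = \frac{1}{76} \approx 0.013158$
$y = -35$ ($y = 2 - 37 = -35$)
$S = - \frac{7299}{76}$ ($S = 9 - 3 \left(\frac{1}{76} - -35\right) = 9 - 3 \left(\frac{1}{76} + 35\right) = 9 - \frac{7983}{76} = - \frac{7299}{76} \approx -96.039$)
$M{\left(n \right)} = - \frac{7299}{76} + n^{2} + 161 n$ ($M{\left(n \right)} = \left(n^{2} + 161 n\right) - \frac{7299}{76} = - \frac{7299}{76} + n^{2} + 161 n$)
$\left(X + M{\left(-128 \right)}\right) + 30789 = \left(30002 + \left(- \frac{7299}{76} + \left(-128\right)^{2} + 161 \left(-128\right)\right)\right) + 30789 = \left(30002 - \frac{328323}{76}\right) + 30789 = \frac{1951829}{76} + 30789 = \frac{4291793}{76}$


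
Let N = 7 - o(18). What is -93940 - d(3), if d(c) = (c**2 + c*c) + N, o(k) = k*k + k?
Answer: -93623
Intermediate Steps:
o(k) = k + k**2 (o(k) = k**2 + k = k + k**2)
N = -335 (N = 7 - 18*(1 + 18) = 7 - 18*19 = 7 - 1*342 = 7 - 342 = -335)
d(c) = -335 + 2*c**2 (d(c) = (c**2 + c*c) - 335 = (c**2 + c**2) - 335 = 2*c**2 - 335 = -335 + 2*c**2)
-93940 - d(3) = -93940 - (-335 + 2*3**2) = -93940 - (-335 + 2*9) = -93940 - (-335 + 18) = -93940 - 1*(-317) = -93940 + 317 = -93623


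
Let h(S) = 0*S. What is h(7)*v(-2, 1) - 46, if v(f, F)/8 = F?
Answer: -46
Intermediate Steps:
v(f, F) = 8*F
h(S) = 0
h(7)*v(-2, 1) - 46 = 0*(8*1) - 46 = 0*8 - 46 = 0 - 46 = -46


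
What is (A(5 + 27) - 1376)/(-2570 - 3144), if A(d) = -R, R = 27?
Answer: 1403/5714 ≈ 0.24554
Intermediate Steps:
A(d) = -27 (A(d) = -1*27 = -27)
(A(5 + 27) - 1376)/(-2570 - 3144) = (-27 - 1376)/(-2570 - 3144) = -1403/(-5714) = -1403*(-1/5714) = 1403/5714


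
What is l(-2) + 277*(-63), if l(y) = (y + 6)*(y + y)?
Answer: -17467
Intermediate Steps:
l(y) = 2*y*(6 + y) (l(y) = (6 + y)*(2*y) = 2*y*(6 + y))
l(-2) + 277*(-63) = 2*(-2)*(6 - 2) + 277*(-63) = 2*(-2)*4 - 17451 = -16 - 17451 = -17467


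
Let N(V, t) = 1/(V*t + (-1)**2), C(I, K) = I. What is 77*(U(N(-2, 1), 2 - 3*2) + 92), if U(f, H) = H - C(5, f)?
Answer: 6391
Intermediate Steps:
N(V, t) = 1/(1 + V*t) (N(V, t) = 1/(V*t + 1) = 1/(1 + V*t))
U(f, H) = -5 + H (U(f, H) = H - 1*5 = H - 5 = -5 + H)
77*(U(N(-2, 1), 2 - 3*2) + 92) = 77*((-5 + (2 - 3*2)) + 92) = 77*((-5 + (2 - 6)) + 92) = 77*((-5 - 4) + 92) = 77*(-9 + 92) = 77*83 = 6391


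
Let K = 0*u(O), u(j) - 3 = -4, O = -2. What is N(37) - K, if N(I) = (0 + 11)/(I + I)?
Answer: 11/74 ≈ 0.14865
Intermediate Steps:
N(I) = 11/(2*I) (N(I) = 11/((2*I)) = 11*(1/(2*I)) = 11/(2*I))
u(j) = -1 (u(j) = 3 - 4 = -1)
K = 0 (K = 0*(-1) = 0)
N(37) - K = (11/2)/37 - 1*0 = (11/2)*(1/37) + 0 = 11/74 + 0 = 11/74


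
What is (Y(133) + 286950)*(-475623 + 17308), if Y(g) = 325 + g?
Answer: -131723397520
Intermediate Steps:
(Y(133) + 286950)*(-475623 + 17308) = ((325 + 133) + 286950)*(-475623 + 17308) = (458 + 286950)*(-458315) = 287408*(-458315) = -131723397520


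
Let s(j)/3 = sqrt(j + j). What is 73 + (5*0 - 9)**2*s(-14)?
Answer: 73 + 486*I*sqrt(7) ≈ 73.0 + 1285.8*I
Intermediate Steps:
s(j) = 3*sqrt(2)*sqrt(j) (s(j) = 3*sqrt(j + j) = 3*sqrt(2*j) = 3*(sqrt(2)*sqrt(j)) = 3*sqrt(2)*sqrt(j))
73 + (5*0 - 9)**2*s(-14) = 73 + (5*0 - 9)**2*(3*sqrt(2)*sqrt(-14)) = 73 + (0 - 9)**2*(3*sqrt(2)*(I*sqrt(14))) = 73 + (-9)**2*(6*I*sqrt(7)) = 73 + 81*(6*I*sqrt(7)) = 73 + 486*I*sqrt(7)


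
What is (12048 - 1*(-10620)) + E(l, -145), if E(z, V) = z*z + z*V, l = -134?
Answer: 60054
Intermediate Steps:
E(z, V) = z**2 + V*z
(12048 - 1*(-10620)) + E(l, -145) = (12048 - 1*(-10620)) - 134*(-145 - 134) = (12048 + 10620) - 134*(-279) = 22668 + 37386 = 60054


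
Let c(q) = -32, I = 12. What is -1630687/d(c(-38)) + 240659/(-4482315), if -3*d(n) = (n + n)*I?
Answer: -7309314409109/1147472640 ≈ -6369.9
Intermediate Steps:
d(n) = -8*n (d(n) = -(n + n)*12/3 = -2*n*12/3 = -8*n)
-1630687/d(c(-38)) + 240659/(-4482315) = -1630687/((-8*(-32))) + 240659/(-4482315) = -1630687/256 + 240659*(-1/4482315) = -1630687*1/256 - 240659/4482315 = -1630687/256 - 240659/4482315 = -7309314409109/1147472640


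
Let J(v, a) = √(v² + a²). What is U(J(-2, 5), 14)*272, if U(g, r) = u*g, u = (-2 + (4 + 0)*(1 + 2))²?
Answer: 27200*√29 ≈ 1.4648e+5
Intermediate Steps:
u = 100 (u = (-2 + 4*3)² = (-2 + 12)² = 10² = 100)
J(v, a) = √(a² + v²)
U(g, r) = 100*g
U(J(-2, 5), 14)*272 = (100*√(5² + (-2)²))*272 = (100*√(25 + 4))*272 = (100*√29)*272 = 27200*√29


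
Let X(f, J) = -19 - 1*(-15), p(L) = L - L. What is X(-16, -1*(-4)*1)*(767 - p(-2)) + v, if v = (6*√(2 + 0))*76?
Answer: -3068 + 456*√2 ≈ -2423.1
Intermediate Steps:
p(L) = 0
X(f, J) = -4 (X(f, J) = -19 + 15 = -4)
v = 456*√2 (v = (6*√2)*76 = 456*√2 ≈ 644.88)
X(-16, -1*(-4)*1)*(767 - p(-2)) + v = -4*(767 - 1*0) + 456*√2 = -4*(767 + 0) + 456*√2 = -4*767 + 456*√2 = -3068 + 456*√2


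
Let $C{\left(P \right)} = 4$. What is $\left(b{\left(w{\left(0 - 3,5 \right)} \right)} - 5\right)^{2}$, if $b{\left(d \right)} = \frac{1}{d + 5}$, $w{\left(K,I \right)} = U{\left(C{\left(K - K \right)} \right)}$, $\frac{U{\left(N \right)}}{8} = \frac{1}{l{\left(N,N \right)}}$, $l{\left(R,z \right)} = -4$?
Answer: $\frac{196}{9} \approx 21.778$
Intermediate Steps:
$U{\left(N \right)} = -2$ ($U{\left(N \right)} = \frac{8}{-4} = 8 \left(- \frac{1}{4}\right) = -2$)
$w{\left(K,I \right)} = -2$
$b{\left(d \right)} = \frac{1}{5 + d}$
$\left(b{\left(w{\left(0 - 3,5 \right)} \right)} - 5\right)^{2} = \left(\frac{1}{5 - 2} - 5\right)^{2} = \left(\frac{1}{3} - 5\right)^{2} = \left(- \frac{14}{3}\right)^{2} = \frac{196}{9}$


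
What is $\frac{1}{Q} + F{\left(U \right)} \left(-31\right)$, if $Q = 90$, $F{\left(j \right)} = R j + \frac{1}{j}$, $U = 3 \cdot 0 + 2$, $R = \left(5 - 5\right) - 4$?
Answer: $\frac{10463}{45} \approx 232.51$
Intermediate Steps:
$R = -4$ ($R = 0 - 4 = -4$)
$U = 2$ ($U = 0 + 2 = 2$)
$F{\left(j \right)} = \frac{1}{j} - 4 j$ ($F{\left(j \right)} = - 4 j + \frac{1}{j} = \frac{1}{j} - 4 j$)
$\frac{1}{Q} + F{\left(U \right)} \left(-31\right) = \frac{1}{90} + \left(\frac{1}{2} - 8\right) \left(-31\right) = \frac{1}{90} - - \frac{465}{2} = \frac{1}{90} + \frac{465}{2} = \frac{10463}{45}$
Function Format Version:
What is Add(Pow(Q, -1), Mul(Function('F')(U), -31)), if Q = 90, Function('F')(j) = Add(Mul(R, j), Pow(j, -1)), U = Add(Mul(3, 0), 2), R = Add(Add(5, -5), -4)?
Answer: Rational(10463, 45) ≈ 232.51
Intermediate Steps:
R = -4 (R = Add(0, -4) = -4)
U = 2 (U = Add(0, 2) = 2)
Function('F')(j) = Add(Pow(j, -1), Mul(-4, j)) (Function('F')(j) = Add(Mul(-4, j), Pow(j, -1)) = Add(Pow(j, -1), Mul(-4, j)))
Add(Pow(Q, -1), Mul(Function('F')(U), -31)) = Add(Pow(90, -1), Mul(Add(Pow(2, -1), Mul(-4, 2)), -31)) = Add(Rational(1, 90), Mul(Add(Rational(1, 2), -8), -31)) = Add(Rational(1, 90), Mul(Rational(-15, 2), -31)) = Add(Rational(1, 90), Rational(465, 2)) = Rational(10463, 45)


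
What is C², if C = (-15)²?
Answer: 50625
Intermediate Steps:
C = 225
C² = 225² = 50625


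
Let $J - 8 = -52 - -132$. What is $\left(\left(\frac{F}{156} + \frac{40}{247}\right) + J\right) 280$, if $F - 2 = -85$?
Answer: $\frac{18181450}{741} \approx 24536.0$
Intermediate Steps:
$F = -83$ ($F = 2 - 85 = -83$)
$J = 88$ ($J = 8 - -80 = 8 + \left(-52 + 132\right) = 8 + 80 = 88$)
$\left(\left(\frac{F}{156} + \frac{40}{247}\right) + J\right) 280 = \left(\left(- \frac{83}{156} + \frac{40}{247}\right) + 88\right) 280 = \left(- \frac{1097}{2964} + 88\right) 280 = \frac{259735}{2964} \cdot 280 = \frac{18181450}{741}$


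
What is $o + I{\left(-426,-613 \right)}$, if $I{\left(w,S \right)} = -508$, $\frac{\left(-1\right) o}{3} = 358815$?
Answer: $-1076953$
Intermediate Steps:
$o = -1076445$ ($o = \left(-3\right) 358815 = -1076445$)
$o + I{\left(-426,-613 \right)} = -1076445 - 508 = -1076953$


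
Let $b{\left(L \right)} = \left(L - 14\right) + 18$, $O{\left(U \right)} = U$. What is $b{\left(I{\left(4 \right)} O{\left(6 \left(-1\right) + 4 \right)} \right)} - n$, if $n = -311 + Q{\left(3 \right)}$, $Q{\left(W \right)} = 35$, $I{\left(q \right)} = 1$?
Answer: $278$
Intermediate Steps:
$n = -276$ ($n = -311 + 35 = -276$)
$b{\left(L \right)} = 4 + L$ ($b{\left(L \right)} = \left(-14 + L\right) + 18 = 4 + L$)
$b{\left(I{\left(4 \right)} O{\left(6 \left(-1\right) + 4 \right)} \right)} - n = \left(4 + 1 \left(6 \left(-1\right) + 4\right)\right) - -276 = \left(4 + 1 \left(-6 + 4\right)\right) + 276 = \left(4 + 1 \left(-2\right)\right) + 276 = \left(4 - 2\right) + 276 = 2 + 276 = 278$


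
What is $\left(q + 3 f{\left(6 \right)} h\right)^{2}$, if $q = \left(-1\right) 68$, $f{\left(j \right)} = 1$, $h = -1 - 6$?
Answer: $7921$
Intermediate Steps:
$h = -7$ ($h = -1 - 6 = -7$)
$q = -68$
$\left(q + 3 f{\left(6 \right)} h\right)^{2} = \left(-68 + 3 \cdot 1 \left(-7\right)\right)^{2} = \left(-68 + 3 \left(-7\right)\right)^{2} = \left(-68 - 21\right)^{2} = \left(-89\right)^{2} = 7921$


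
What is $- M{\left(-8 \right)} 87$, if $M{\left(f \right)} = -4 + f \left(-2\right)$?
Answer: $-1044$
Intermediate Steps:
$M{\left(f \right)} = -4 - 2 f$
$- M{\left(-8 \right)} 87 = - \left(-4 - -16\right) 87 = - \left(-4 + 16\right) 87 = - 12 \cdot 87 = \left(-1\right) 1044 = -1044$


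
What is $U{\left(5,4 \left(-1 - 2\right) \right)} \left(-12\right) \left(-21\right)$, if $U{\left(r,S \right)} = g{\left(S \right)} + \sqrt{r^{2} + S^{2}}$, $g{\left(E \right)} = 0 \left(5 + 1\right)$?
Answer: $3276$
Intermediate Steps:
$g{\left(E \right)} = 0$ ($g{\left(E \right)} = 0 \cdot 6 = 0$)
$U{\left(r,S \right)} = \sqrt{S^{2} + r^{2}}$ ($U{\left(r,S \right)} = 0 + \sqrt{r^{2} + S^{2}} = 0 + \sqrt{S^{2} + r^{2}} = \sqrt{S^{2} + r^{2}}$)
$U{\left(5,4 \left(-1 - 2\right) \right)} \left(-12\right) \left(-21\right) = \sqrt{\left(4 \left(-1 - 2\right)\right)^{2} + 5^{2}} \left(-12\right) \left(-21\right) = \sqrt{\left(4 \left(-3\right)\right)^{2} + 25} \left(-12\right) \left(-21\right) = \sqrt{\left(-12\right)^{2} + 25} \left(-12\right) \left(-21\right) = \sqrt{144 + 25} \left(-12\right) \left(-21\right) = \sqrt{169} \left(-12\right) \left(-21\right) = 13 \left(-12\right) \left(-21\right) = \left(-156\right) \left(-21\right) = 3276$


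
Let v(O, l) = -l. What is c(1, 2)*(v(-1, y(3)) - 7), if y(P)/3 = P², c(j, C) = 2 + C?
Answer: -136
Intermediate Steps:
y(P) = 3*P²
c(1, 2)*(v(-1, y(3)) - 7) = (2 + 2)*(-3*3² - 7) = 4*(-3*9 - 7) = 4*(-1*27 - 7) = 4*(-27 - 7) = 4*(-34) = -136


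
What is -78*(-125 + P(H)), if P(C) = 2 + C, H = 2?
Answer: 9438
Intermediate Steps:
-78*(-125 + P(H)) = -78*(-125 + (2 + 2)) = -78*(-125 + 4) = -78*(-121) = 9438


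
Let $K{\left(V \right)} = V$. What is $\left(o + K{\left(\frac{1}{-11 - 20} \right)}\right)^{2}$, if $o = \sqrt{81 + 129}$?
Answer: $\frac{201811}{961} - \frac{2 \sqrt{210}}{31} \approx 209.07$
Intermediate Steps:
$o = \sqrt{210} \approx 14.491$
$\left(o + K{\left(\frac{1}{-11 - 20} \right)}\right)^{2} = \left(\sqrt{210} + \frac{1}{-11 - 20}\right)^{2} = \left(\sqrt{210} + \frac{1}{-31}\right)^{2} = \left(\sqrt{210} - \frac{1}{31}\right)^{2} = \left(- \frac{1}{31} + \sqrt{210}\right)^{2}$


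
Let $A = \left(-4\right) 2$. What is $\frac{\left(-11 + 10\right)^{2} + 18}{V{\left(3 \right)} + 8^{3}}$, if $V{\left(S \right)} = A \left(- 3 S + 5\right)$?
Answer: $\frac{19}{544} \approx 0.034926$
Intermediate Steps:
$A = -8$
$V{\left(S \right)} = -40 + 24 S$ ($V{\left(S \right)} = - 8 \left(- 3 S + 5\right) = - 8 \left(5 - 3 S\right) = -40 + 24 S$)
$\frac{\left(-11 + 10\right)^{2} + 18}{V{\left(3 \right)} + 8^{3}} = \frac{\left(-11 + 10\right)^{2} + 18}{\left(-40 + 24 \cdot 3\right) + 8^{3}} = \frac{\left(-1\right)^{2} + 18}{\left(-40 + 72\right) + 512} = \frac{1 + 18}{32 + 512} = \frac{19}{544}$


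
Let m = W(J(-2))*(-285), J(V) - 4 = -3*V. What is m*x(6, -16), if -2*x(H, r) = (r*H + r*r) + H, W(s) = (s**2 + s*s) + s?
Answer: 4967550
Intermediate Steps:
J(V) = 4 - 3*V
W(s) = s + 2*s**2 (W(s) = (s**2 + s**2) + s = 2*s**2 + s = s + 2*s**2)
x(H, r) = -H/2 - r**2/2 - H*r/2 (x(H, r) = -((r*H + r*r) + H)/2 = -((H*r + r**2) + H)/2 = -((r**2 + H*r) + H)/2 = -(H + r**2 + H*r)/2 = -H/2 - r**2/2 - H*r/2)
m = -59850 (m = ((4 - 3*(-2))*(1 + 2*(4 - 3*(-2))))*(-285) = ((4 + 6)*(1 + 2*(4 + 6)))*(-285) = (10*(1 + 2*10))*(-285) = (10*(1 + 20))*(-285) = (10*21)*(-285) = 210*(-285) = -59850)
m*x(6, -16) = -59850*(-1/2*6 - 1/2*(-16)**2 - 1/2*6*(-16)) = -59850*(-3 - 1/2*256 + 48) = -59850*(-3 - 128 + 48) = -59850*(-83) = 4967550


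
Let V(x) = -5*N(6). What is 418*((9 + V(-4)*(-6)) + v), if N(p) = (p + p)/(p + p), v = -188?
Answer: -62282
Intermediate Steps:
N(p) = 1 (N(p) = (2*p)/((2*p)) = (2*p)*(1/(2*p)) = 1)
V(x) = -5 (V(x) = -5*1 = -5)
418*((9 + V(-4)*(-6)) + v) = 418*((9 - 5*(-6)) - 188) = 418*((9 + 30) - 188) = 418*(39 - 188) = 418*(-149) = -62282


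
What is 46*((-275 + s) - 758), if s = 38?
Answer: -45770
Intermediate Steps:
46*((-275 + s) - 758) = 46*((-275 + 38) - 758) = 46*(-237 - 758) = 46*(-995) = -45770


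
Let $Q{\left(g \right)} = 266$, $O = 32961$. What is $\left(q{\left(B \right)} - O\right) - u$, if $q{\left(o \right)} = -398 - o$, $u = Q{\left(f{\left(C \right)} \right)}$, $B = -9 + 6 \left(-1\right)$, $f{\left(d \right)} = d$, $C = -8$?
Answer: $-33610$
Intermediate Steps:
$B = -15$ ($B = -9 - 6 = -15$)
$u = 266$
$\left(q{\left(B \right)} - O\right) - u = \left(\left(-398 - -15\right) - 32961\right) - 266 = \left(\left(-398 + 15\right) - 32961\right) - 266 = \left(-383 - 32961\right) - 266 = -33344 - 266 = -33610$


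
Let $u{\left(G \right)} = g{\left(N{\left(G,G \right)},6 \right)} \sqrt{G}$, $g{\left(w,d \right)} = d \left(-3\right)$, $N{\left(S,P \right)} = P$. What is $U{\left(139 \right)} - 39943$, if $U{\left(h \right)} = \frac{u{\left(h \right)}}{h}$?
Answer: $-39943 - \frac{18 \sqrt{139}}{139} \approx -39945.0$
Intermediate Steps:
$g{\left(w,d \right)} = - 3 d$
$u{\left(G \right)} = - 18 \sqrt{G}$ ($u{\left(G \right)} = \left(-3\right) 6 \sqrt{G} = - 18 \sqrt{G}$)
$U{\left(h \right)} = - \frac{18}{\sqrt{h}}$ ($U{\left(h \right)} = \frac{\left(-18\right) \sqrt{h}}{h} = - \frac{18}{\sqrt{h}}$)
$U{\left(139 \right)} - 39943 = - \frac{18}{\sqrt{139}} - 39943 = - 18 \frac{\sqrt{139}}{139} - 39943 = - \frac{18 \sqrt{139}}{139} - 39943 = -39943 - \frac{18 \sqrt{139}}{139}$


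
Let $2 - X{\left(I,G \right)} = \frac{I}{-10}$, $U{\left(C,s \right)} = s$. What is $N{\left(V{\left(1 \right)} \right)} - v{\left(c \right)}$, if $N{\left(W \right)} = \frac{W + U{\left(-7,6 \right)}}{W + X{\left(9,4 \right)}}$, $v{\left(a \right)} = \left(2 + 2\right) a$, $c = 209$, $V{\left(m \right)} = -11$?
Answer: $- \frac{67666}{81} \approx -835.38$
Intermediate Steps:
$X{\left(I,G \right)} = 2 + \frac{I}{10}$ ($X{\left(I,G \right)} = 2 - \frac{I}{-10} = 2 - I \left(- \frac{1}{10}\right) = 2 - - \frac{I}{10} = 2 + \frac{I}{10}$)
$v{\left(a \right)} = 4 a$
$N{\left(W \right)} = \frac{6 + W}{\frac{29}{10} + W}$ ($N{\left(W \right)} = \frac{W + 6}{W + \left(2 + \frac{1}{10} \cdot 9\right)} = \frac{6 + W}{W + \left(2 + \frac{9}{10}\right)} = \frac{6 + W}{W + \frac{29}{10}} = \frac{6 + W}{\frac{29}{10} + W}$)
$N{\left(V{\left(1 \right)} \right)} - v{\left(c \right)} = \frac{10 \left(6 - 11\right)}{29 + 10 \left(-11\right)} - 4 \cdot 209 = 10 \frac{1}{29 - 110} \left(-5\right) - 836 = 10 \frac{1}{-81} \left(-5\right) - 836 = 10 \left(- \frac{1}{81}\right) \left(-5\right) - 836 = \frac{50}{81} - 836 = - \frac{67666}{81}$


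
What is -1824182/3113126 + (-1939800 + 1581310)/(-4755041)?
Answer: -3779017830861/7401520884083 ≈ -0.51057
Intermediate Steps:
-1824182/3113126 + (-1939800 + 1581310)/(-4755041) = -1824182*1/3113126 - 358490*(-1/4755041) = -912091/1556563 + 358490/4755041 = -3779017830861/7401520884083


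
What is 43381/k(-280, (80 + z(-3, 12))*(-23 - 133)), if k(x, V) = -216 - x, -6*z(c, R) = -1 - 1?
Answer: 43381/64 ≈ 677.83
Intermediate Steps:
z(c, R) = 1/3 (z(c, R) = -(-1 - 1)/6 = -1/6*(-2) = 1/3)
43381/k(-280, (80 + z(-3, 12))*(-23 - 133)) = 43381/(-216 - 1*(-280)) = 43381/(-216 + 280) = 43381/64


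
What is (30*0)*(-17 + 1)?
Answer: 0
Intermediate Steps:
(30*0)*(-17 + 1) = 0*(-16) = 0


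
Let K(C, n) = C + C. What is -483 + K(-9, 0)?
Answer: -501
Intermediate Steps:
K(C, n) = 2*C
-483 + K(-9, 0) = -483 + 2*(-9) = -483 - 18 = -501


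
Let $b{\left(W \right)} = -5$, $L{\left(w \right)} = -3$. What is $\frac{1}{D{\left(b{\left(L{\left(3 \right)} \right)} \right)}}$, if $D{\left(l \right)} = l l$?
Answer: $\frac{1}{25} \approx 0.04$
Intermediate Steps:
$D{\left(l \right)} = l^{2}$
$\frac{1}{D{\left(b{\left(L{\left(3 \right)} \right)} \right)}} = \frac{1}{\left(-5\right)^{2}} = \frac{1}{25}$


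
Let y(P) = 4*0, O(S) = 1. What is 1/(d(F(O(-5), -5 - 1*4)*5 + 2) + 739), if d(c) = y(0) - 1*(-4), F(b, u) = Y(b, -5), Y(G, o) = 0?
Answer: 1/743 ≈ 0.0013459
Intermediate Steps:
F(b, u) = 0
y(P) = 0
d(c) = 4 (d(c) = 0 - 1*(-4) = 0 + 4 = 4)
1/(d(F(O(-5), -5 - 1*4)*5 + 2) + 739) = 1/(4 + 739) = 1/743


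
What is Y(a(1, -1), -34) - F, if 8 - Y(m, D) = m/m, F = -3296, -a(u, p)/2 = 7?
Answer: 3303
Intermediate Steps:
a(u, p) = -14 (a(u, p) = -2*7 = -14)
Y(m, D) = 7 (Y(m, D) = 8 - m/m = 8 - 1*1 = 8 - 1 = 7)
Y(a(1, -1), -34) - F = 7 - 1*(-3296) = 7 + 3296 = 3303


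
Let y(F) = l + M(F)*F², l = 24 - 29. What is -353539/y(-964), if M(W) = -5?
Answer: 353539/4646485 ≈ 0.076087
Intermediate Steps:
l = -5
y(F) = -5 - 5*F²
-353539/y(-964) = -353539/(-5 - 5*(-964)²) = -353539/(-5 - 5*929296) = -353539/(-5 - 4646480) = -353539/(-4646485) = -353539*(-1/4646485) = 353539/4646485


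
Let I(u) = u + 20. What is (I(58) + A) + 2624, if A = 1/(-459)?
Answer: 1240217/459 ≈ 2702.0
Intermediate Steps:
I(u) = 20 + u
A = -1/459 ≈ -0.0021787
(I(58) + A) + 2624 = ((20 + 58) - 1/459) + 2624 = (78 - 1/459) + 2624 = 35801/459 + 2624 = 1240217/459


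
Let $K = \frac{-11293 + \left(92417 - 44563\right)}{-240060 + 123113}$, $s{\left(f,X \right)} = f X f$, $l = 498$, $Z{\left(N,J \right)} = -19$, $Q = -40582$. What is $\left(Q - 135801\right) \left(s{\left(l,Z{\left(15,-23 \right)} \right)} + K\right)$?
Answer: $\frac{97198178383016139}{116947} \approx 8.3113 \cdot 10^{11}$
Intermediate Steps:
$s{\left(f,X \right)} = X f^{2}$ ($s{\left(f,X \right)} = X f f = X f^{2}$)
$K = - \frac{36561}{116947}$ ($K = \frac{-11293 + \left(92417 - 44563\right)}{-116947} = \left(-11293 + 47854\right) \left(- \frac{1}{116947}\right) = 36561 \left(- \frac{1}{116947}\right) = - \frac{36561}{116947} \approx -0.31263$)
$\left(Q - 135801\right) \left(s{\left(l,Z{\left(15,-23 \right)} \right)} + K\right) = \left(-40582 - 135801\right) \left(- 19 \cdot 498^{2} - \frac{36561}{116947}\right) = - 176383 \left(\left(-19\right) 248004 - \frac{36561}{116947}\right) = - 176383 \left(-4712076 - \frac{36561}{116947}\right) = \left(-176383\right) \left(- \frac{551063188533}{116947}\right) = \frac{97198178383016139}{116947}$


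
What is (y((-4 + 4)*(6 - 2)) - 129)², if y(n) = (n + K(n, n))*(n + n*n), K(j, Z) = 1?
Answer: 16641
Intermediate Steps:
y(n) = (1 + n)*(n + n²) (y(n) = (n + 1)*(n + n*n) = (1 + n)*(n + n²))
(y((-4 + 4)*(6 - 2)) - 129)² = (((-4 + 4)*(6 - 2))*(1 + ((-4 + 4)*(6 - 2))² + 2*((-4 + 4)*(6 - 2))) - 129)² = ((0*4)*(1 + (0*4)² + 2*(0*4)) - 129)² = (0*(1 + 0² + 2*0) - 129)² = (0*(1 + 0 + 0) - 129)² = (0*1 - 129)² = (0 - 129)² = (-129)² = 16641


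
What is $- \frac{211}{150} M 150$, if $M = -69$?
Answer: $14559$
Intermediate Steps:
$- \frac{211}{150} M 150 = - \frac{211}{150} \left(-69\right) 150 = \left(-211\right) \frac{1}{150} \left(-69\right) 150 = \left(- \frac{211}{150}\right) \left(-69\right) 150 = \frac{4853}{50} \cdot 150 = 14559$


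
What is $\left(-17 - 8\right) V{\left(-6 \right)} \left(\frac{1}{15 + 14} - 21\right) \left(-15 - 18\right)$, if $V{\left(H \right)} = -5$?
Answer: $\frac{2508000}{29} \approx 86483.0$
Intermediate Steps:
$\left(-17 - 8\right) V{\left(-6 \right)} \left(\frac{1}{15 + 14} - 21\right) \left(-15 - 18\right) = \left(-17 - 8\right) \left(-5\right) \left(\frac{1}{15 + 14} - 21\right) \left(-15 - 18\right) = \left(-17 - 8\right) \left(-5\right) \left(\frac{1}{29} - 21\right) \left(-33\right) = \left(-25\right) \left(-5\right) \left(\frac{1}{29} - 21\right) \left(-33\right) = 125 \left(\left(- \frac{608}{29}\right) \left(-33\right)\right) = 125 \cdot \frac{20064}{29} = \frac{2508000}{29}$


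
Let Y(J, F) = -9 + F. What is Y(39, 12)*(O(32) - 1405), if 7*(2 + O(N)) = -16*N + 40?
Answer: -30963/7 ≈ -4423.3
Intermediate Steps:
O(N) = 26/7 - 16*N/7 (O(N) = -2 + (-16*N + 40)/7 = -2 + (40 - 16*N)/7 = -2 + (40/7 - 16*N/7) = 26/7 - 16*N/7)
Y(39, 12)*(O(32) - 1405) = (-9 + 12)*((26/7 - 16/7*32) - 1405) = 3*((26/7 - 512/7) - 1405) = 3*(-486/7 - 1405) = 3*(-10321/7) = -30963/7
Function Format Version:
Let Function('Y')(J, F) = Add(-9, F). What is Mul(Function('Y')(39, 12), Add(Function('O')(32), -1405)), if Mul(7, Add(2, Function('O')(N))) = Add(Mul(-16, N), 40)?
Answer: Rational(-30963, 7) ≈ -4423.3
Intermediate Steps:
Function('O')(N) = Add(Rational(26, 7), Mul(Rational(-16, 7), N)) (Function('O')(N) = Add(-2, Mul(Rational(1, 7), Add(Mul(-16, N), 40))) = Add(-2, Mul(Rational(1, 7), Add(40, Mul(-16, N)))) = Add(-2, Add(Rational(40, 7), Mul(Rational(-16, 7), N))) = Add(Rational(26, 7), Mul(Rational(-16, 7), N)))
Mul(Function('Y')(39, 12), Add(Function('O')(32), -1405)) = Mul(Add(-9, 12), Add(Add(Rational(26, 7), Mul(Rational(-16, 7), 32)), -1405)) = Mul(3, Add(Add(Rational(26, 7), Rational(-512, 7)), -1405)) = Mul(3, Add(Rational(-486, 7), -1405)) = Mul(3, Rational(-10321, 7)) = Rational(-30963, 7)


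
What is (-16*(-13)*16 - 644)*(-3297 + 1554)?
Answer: -4678212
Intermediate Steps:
(-16*(-13)*16 - 644)*(-3297 + 1554) = (208*16 - 644)*(-1743) = (3328 - 644)*(-1743) = 2684*(-1743) = -4678212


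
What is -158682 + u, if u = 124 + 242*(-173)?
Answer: -200424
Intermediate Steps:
u = -41742 (u = 124 - 41866 = -41742)
-158682 + u = -158682 - 41742 = -200424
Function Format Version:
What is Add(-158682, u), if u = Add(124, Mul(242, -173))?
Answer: -200424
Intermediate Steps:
u = -41742 (u = Add(124, -41866) = -41742)
Add(-158682, u) = Add(-158682, -41742) = -200424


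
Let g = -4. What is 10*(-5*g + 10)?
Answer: 300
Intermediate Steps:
10*(-5*g + 10) = 10*(-5*(-4) + 10) = 10*(20 + 10) = 10*30 = 300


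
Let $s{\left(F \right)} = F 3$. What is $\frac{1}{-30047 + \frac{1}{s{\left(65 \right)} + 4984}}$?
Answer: $- \frac{5179}{155613412} \approx -3.3281 \cdot 10^{-5}$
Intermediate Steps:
$s{\left(F \right)} = 3 F$
$\frac{1}{-30047 + \frac{1}{s{\left(65 \right)} + 4984}} = \frac{1}{-30047 + \frac{1}{3 \cdot 65 + 4984}} = \frac{1}{-30047 + \frac{1}{195 + 4984}} = \frac{1}{-30047 + \frac{1}{5179}} = \frac{1}{- \frac{155613412}{5179}} = - \frac{5179}{155613412}$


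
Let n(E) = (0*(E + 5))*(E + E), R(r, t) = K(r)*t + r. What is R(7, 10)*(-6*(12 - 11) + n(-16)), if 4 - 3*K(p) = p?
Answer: 18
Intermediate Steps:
K(p) = 4/3 - p/3
R(r, t) = r + t*(4/3 - r/3) (R(r, t) = (4/3 - r/3)*t + r = t*(4/3 - r/3) + r = r + t*(4/3 - r/3))
n(E) = 0 (n(E) = (0*(5 + E))*(2*E) = 0*(2*E) = 0)
R(7, 10)*(-6*(12 - 11) + n(-16)) = (7 - ⅓*10*(-4 + 7))*(-6*(12 - 11) + 0) = (7 - ⅓*10*3)*(-6*1 + 0) = (7 - 10)*(-6 + 0) = -3*(-6) = 18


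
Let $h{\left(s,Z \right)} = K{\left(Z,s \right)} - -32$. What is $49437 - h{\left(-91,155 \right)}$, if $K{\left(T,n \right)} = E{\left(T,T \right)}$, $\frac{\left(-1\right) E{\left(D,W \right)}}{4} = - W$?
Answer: $48785$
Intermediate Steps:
$E{\left(D,W \right)} = 4 W$ ($E{\left(D,W \right)} = - 4 \left(- W\right) = 4 W$)
$K{\left(T,n \right)} = 4 T$
$h{\left(s,Z \right)} = 32 + 4 Z$ ($h{\left(s,Z \right)} = 4 Z - -32 = 4 Z + 32 = 32 + 4 Z$)
$49437 - h{\left(-91,155 \right)} = 49437 - \left(32 + 4 \cdot 155\right) = 49437 - \left(32 + 620\right) = 49437 - 652 = 48785$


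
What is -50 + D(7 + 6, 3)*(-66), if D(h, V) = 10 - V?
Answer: -512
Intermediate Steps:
-50 + D(7 + 6, 3)*(-66) = -50 + (10 - 1*3)*(-66) = -50 + (10 - 3)*(-66) = -50 + 7*(-66) = -50 - 462 = -512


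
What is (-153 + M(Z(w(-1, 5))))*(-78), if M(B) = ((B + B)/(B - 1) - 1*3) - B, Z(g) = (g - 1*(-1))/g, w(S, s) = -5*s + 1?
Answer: 63323/4 ≈ 15831.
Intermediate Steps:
w(S, s) = 1 - 5*s
Z(g) = (1 + g)/g (Z(g) = (g + 1)/g = (1 + g)/g)
M(B) = -3 - B + 2*B/(-1 + B) (M(B) = ((2*B)/(-1 + B) - 3) - B = (2*B/(-1 + B) - 3) - B = (-3 + 2*B/(-1 + B)) - B = -3 - B + 2*B/(-1 + B))
(-153 + M(Z(w(-1, 5))))*(-78) = (-153 + (3 - ((1 + (1 - 5*5))/(1 - 5*5))**2)/(-1 + (1 + (1 - 5*5))/(1 - 5*5)))*(-78) = (-153 + (3 - ((1 + (1 - 25))/(1 - 25))**2)/(-1 + (1 + (1 - 25))/(1 - 25)))*(-78) = (-153 + (3 - ((1 - 24)/(-24))**2)/(-1 + (1 - 24)/(-24)))*(-78) = (-153 + (3 - (-1/24*(-23))**2)/(-1 - 1/24*(-23)))*(-78) = (-153 + (3 - (23/24)**2)/(-1 + 23/24))*(-78) = (-153 + (3 - 1*529/576)/(-1/24))*(-78) = (-153 - 24*(3 - 529/576))*(-78) = (-153 - 24*1199/576)*(-78) = (-153 - 1199/24)*(-78) = -4871/24*(-78) = 63323/4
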